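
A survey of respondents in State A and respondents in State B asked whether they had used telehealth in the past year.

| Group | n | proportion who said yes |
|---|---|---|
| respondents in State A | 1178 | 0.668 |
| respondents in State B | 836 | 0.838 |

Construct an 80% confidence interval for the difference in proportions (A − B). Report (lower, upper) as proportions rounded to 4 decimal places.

Each SE is √(p̂(1−p̂)/n): √(0.6680·0.3320/1178) = 0.01372 and √(0.8380·0.1620/836) = 0.01274.
SE(p̂₁ − p̂₂) = √(SE₁² + SE₂²) = √(0.0001882384 + 0.0001623076) = 0.01872, since the two samples are independent.
At 80% confidence z* = 1.282; margin = 1.282 × 0.01872 = 0.02400.
The difference is 0.6680 − 0.8380 = -0.1700, so the interval is -0.1700 ± 0.02400 = (-0.1940, -0.1460).

(-0.1940, -0.1460)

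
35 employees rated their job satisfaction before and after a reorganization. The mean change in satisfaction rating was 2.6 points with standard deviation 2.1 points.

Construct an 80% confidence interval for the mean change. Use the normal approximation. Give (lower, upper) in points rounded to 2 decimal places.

(2.14, 3.06)

This is a matched-pairs design, so SE = s_d/√n = 2.1/√35 = 0.3550.
Margin = 1.282 × 0.3550 = 0.4551; the interval is 2.6 ± 0.4551 = (2.14, 3.06).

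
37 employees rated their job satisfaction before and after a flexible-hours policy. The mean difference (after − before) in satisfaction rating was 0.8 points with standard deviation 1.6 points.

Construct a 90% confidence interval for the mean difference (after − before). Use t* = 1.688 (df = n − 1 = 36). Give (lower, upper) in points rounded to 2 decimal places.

(0.36, 1.24)

Paired design: SE = s_d/√n = 1.6/√37 = 0.2630.
t* = 1.688; margin of error = 1.688 × 0.2630 = 0.4439.
0.8 ± 0.4439 → (0.36, 1.24).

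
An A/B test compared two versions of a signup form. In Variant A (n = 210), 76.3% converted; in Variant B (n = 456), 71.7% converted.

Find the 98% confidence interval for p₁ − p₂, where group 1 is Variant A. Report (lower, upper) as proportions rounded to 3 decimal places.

(-0.038, 0.130)

Each SE is √(p̂(1−p̂)/n): √(0.7630·0.2370/210) = 0.02934 and √(0.7170·0.2830/456) = 0.02109.
SE(p̂₁ − p̂₂) = √(SE₁² + SE₂²) = √(0.0008608356 + 0.0004447881) = 0.03613, since the two samples are independent.
At 98% confidence z* = 2.326; margin = 2.326 × 0.03613 = 0.08404.
The difference is 0.7630 − 0.7170 = 0.0460, so the interval is 0.0460 ± 0.08404 = (-0.038, 0.130).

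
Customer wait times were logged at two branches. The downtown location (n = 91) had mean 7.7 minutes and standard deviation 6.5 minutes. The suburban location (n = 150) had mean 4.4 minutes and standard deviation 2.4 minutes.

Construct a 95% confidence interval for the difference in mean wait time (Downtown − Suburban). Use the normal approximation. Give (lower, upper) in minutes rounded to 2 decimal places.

SE₁ = s₁/√n₁ = 6.5/√91 = 0.6814; SE₂ = 2.4/√150 = 0.1960.
Independent samples, unequal variances: SE_diff = √(SE₁² + SE₂²) = √(0.46430596 + 0.038416) = 0.7090.
z* = 1.960, so margin of error = 1.960 × 0.7090 = 1.3896.
Difference in means = 7.7 − 4.4 = 3.3000.
3.3000 ± 1.3896 → (1.91, 4.69).

(1.91, 4.69)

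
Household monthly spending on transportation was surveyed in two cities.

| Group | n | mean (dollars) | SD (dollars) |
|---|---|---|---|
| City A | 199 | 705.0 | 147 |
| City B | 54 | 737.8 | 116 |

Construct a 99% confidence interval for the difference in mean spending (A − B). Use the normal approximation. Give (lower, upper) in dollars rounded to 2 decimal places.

(-81.52, 15.92)

SE₁ = s₁/√n₁ = 147/√199 = 10.4206; SE₂ = 116/√54 = 15.7856.
Independent samples, unequal variances: SE_diff = √(SE₁² + SE₂²) = √(108.58890436 + 249.18516736) = 18.9149.
z* = 2.576, so margin of error = 2.576 × 18.9149 = 48.7248.
Difference in means = 705.0 − 737.8 = -32.8000.
-32.8000 ± 48.7248 → (-81.52, 15.92).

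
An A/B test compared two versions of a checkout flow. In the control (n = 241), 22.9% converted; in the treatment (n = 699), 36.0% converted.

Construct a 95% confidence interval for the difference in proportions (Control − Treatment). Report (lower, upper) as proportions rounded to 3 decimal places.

SE₁ = √(p̂₁(1−p̂₁)/n₁) = √(0.2290·0.7710/241) = 0.02707; SE₂ = √(0.3600·0.6400/699) = 0.01816.
Independent samples: SE of the difference = √(SE₁² + SE₂²) = √(0.0007327849 + 0.0003297856) = 0.03260.
z* for 95% confidence is 1.960, so the margin of error is 1.960 × 0.03260 = 0.06390.
Point estimate p̂₁ − p̂₂ = 0.2290 − 0.3600 = -0.1310.
-0.1310 ± 0.06390 → (-0.195, -0.067).

(-0.195, -0.067)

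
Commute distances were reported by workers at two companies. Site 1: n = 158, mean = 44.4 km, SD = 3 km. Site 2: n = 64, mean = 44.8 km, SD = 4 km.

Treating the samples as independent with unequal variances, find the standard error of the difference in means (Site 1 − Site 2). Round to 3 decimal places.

0.554

Per-group SEs: s₁/√n₁ = 3/√158 = 0.2387, s₂/√n₂ = 4/√64 = 0.5000.
Unpooled SE of the difference: √(0.05697769 + 0.25) = 0.5541.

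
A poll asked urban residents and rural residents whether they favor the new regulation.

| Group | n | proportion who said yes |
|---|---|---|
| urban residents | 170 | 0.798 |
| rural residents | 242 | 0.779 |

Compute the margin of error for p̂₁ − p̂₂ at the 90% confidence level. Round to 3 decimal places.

0.067

Each SE is √(p̂(1−p̂)/n): √(0.7980·0.2020/170) = 0.03079 and √(0.7790·0.2210/242) = 0.02667.
SE(p̂₁ − p̂₂) = √(SE₁² + SE₂²) = √(0.0009480241 + 0.0007112889) = 0.04073, since the two samples are independent.
At 90% confidence z* = 1.645; margin = 1.645 × 0.04073 = 0.06700.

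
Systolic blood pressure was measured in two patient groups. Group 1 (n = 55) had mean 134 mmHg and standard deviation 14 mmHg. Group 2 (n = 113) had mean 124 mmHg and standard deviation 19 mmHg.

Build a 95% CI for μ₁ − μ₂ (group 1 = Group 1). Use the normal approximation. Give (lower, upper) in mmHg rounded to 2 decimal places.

Standard errors of each mean: 14/√55 = 1.8878 and 19/√113 = 1.7874.
SE(x̄₁ − x̄₂) = √(1.8878² + 1.7874²) = 2.5997 for independent samples with unequal variances.
With z* = 1.960, the margin is 1.960 × 2.5997 = 5.0954.
x̄₁ − x̄₂ = 134 − 124 = 10.0000; the interval is 10.0000 ± 5.0954 = (4.90, 15.10).

(4.90, 15.10)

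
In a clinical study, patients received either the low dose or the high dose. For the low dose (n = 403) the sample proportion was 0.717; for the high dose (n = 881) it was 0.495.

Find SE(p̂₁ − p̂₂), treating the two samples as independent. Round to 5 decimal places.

Each SE is √(p̂(1−p̂)/n): √(0.7170·0.2830/403) = 0.02244 and √(0.4950·0.5050/881) = 0.01684.
SE(p̂₁ − p̂₂) = √(SE₁² + SE₂²) = √(0.0005035536 + 0.0002835856) = 0.02806, since the two samples are independent.

0.02806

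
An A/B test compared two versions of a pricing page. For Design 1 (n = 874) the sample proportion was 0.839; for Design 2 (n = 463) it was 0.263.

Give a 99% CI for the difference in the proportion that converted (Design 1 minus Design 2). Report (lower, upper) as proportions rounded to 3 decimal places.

Each SE is √(p̂(1−p̂)/n): √(0.8390·0.1610/874) = 0.01243 and √(0.2630·0.7370/463) = 0.02046.
SE(p̂₁ − p̂₂) = √(SE₁² + SE₂²) = √(0.0001545049 + 0.0004186116) = 0.02394, since the two samples are independent.
At 99% confidence z* = 2.576; margin = 2.576 × 0.02394 = 0.06167.
The difference is 0.8390 − 0.2630 = 0.5760, so the interval is 0.5760 ± 0.06167 = (0.514, 0.638).

(0.514, 0.638)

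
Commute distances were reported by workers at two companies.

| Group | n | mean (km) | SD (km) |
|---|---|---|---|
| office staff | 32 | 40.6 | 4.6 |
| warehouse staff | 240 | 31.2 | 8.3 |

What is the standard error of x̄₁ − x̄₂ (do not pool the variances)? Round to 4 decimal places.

0.9738

SE₁ = s₁/√n₁ = 4.6/√32 = 0.8132; SE₂ = 8.3/√240 = 0.5358.
Independent samples, unequal variances: SE_diff = √(SE₁² + SE₂²) = √(0.66129424 + 0.28708164) = 0.9738.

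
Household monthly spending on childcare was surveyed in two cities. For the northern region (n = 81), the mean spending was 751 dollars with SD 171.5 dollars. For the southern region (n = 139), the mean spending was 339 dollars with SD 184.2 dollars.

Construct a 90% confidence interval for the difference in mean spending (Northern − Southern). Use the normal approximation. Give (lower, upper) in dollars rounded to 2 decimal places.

(371.46, 452.54)

SE₁ = s₁/√n₁ = 171.5/√81 = 19.0556; SE₂ = 184.2/√139 = 15.6236.
Independent samples, unequal variances: SE_diff = √(SE₁² + SE₂²) = √(363.11589136 + 244.09687696) = 24.6417.
z* = 1.645, so margin of error = 1.645 × 24.6417 = 40.5356.
Difference in means = 751 − 339 = 412.0000.
412.0000 ± 40.5356 → (371.46, 452.54).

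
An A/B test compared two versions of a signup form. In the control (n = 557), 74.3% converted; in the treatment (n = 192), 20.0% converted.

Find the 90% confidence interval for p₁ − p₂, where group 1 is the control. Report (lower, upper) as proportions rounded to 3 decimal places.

(0.487, 0.599)

Each SE is √(p̂(1−p̂)/n): √(0.7430·0.2570/557) = 0.01852 and √(0.2000·0.8000/192) = 0.02887.
SE(p̂₁ − p̂₂) = √(SE₁² + SE₂²) = √(0.0003429904 + 0.0008334769) = 0.03430, since the two samples are independent.
At 90% confidence z* = 1.645; margin = 1.645 × 0.03430 = 0.05642.
The difference is 0.7430 − 0.2000 = 0.5430, so the interval is 0.5430 ± 0.05642 = (0.487, 0.599).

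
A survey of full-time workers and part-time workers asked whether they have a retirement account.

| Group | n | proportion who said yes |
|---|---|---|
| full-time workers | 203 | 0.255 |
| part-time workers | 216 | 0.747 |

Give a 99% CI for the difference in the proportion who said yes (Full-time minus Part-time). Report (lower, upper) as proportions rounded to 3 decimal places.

SE₁ = √(p̂₁(1−p̂₁)/n₁) = √(0.2550·0.7450/203) = 0.03059; SE₂ = √(0.7470·0.2530/216) = 0.02958.
Independent samples: SE of the difference = √(SE₁² + SE₂²) = √(0.0009357481 + 0.0008749764) = 0.04255.
z* for 99% confidence is 2.576, so the margin of error is 2.576 × 0.04255 = 0.10961.
Point estimate p̂₁ − p̂₂ = 0.2550 − 0.7470 = -0.4920.
-0.4920 ± 0.10961 → (-0.602, -0.382).

(-0.602, -0.382)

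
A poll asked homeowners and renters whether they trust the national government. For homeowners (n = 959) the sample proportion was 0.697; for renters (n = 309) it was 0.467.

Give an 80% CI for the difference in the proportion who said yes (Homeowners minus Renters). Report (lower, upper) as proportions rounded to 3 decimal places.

(0.189, 0.271)

Each SE is √(p̂(1−p̂)/n): √(0.6970·0.3030/959) = 0.01484 and √(0.4670·0.5330/309) = 0.02838.
SE(p̂₁ − p̂₂) = √(SE₁² + SE₂²) = √(0.0002202256 + 0.0008054244) = 0.03203, since the two samples are independent.
At 80% confidence z* = 1.282; margin = 1.282 × 0.03203 = 0.04106.
The difference is 0.6970 − 0.4670 = 0.2300, so the interval is 0.2300 ± 0.04106 = (0.189, 0.271).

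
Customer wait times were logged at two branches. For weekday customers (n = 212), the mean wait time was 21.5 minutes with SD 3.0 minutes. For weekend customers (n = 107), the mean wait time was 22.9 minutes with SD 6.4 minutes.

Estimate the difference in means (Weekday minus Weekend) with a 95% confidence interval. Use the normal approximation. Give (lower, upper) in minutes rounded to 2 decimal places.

(-2.68, -0.12)

Standard errors of each mean: 3.0/√212 = 0.2060 and 6.4/√107 = 0.6187.
SE(x̄₁ − x̄₂) = √(0.2060² + 0.6187²) = 0.6521 for independent samples with unequal variances.
With z* = 1.960, the margin is 1.960 × 0.6521 = 1.2781.
x̄₁ − x̄₂ = 21.5 − 22.9 = -1.4000; the interval is -1.4000 ± 1.2781 = (-2.68, -0.12).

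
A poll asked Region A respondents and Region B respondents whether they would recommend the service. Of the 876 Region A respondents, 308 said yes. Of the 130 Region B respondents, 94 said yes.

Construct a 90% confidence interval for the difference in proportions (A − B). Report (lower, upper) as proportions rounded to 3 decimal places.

(-0.441, -0.302)

Sample proportions: 308/876 = 0.3516, 94/130 = 0.7231.
Each SE is √(p̂(1−p̂)/n): √(0.3516·0.6484/876) = 0.01613 and √(0.7231·0.2769/130) = 0.03925.
SE(p̂₁ − p̂₂) = √(SE₁² + SE₂²) = √(0.0002601769 + 0.0015405625) = 0.04244, since the two samples are independent.
At 90% confidence z* = 1.645; margin = 1.645 × 0.04244 = 0.06981.
The difference is 0.3516 − 0.7231 = -0.3715, so the interval is -0.3715 ± 0.06981 = (-0.441, -0.302).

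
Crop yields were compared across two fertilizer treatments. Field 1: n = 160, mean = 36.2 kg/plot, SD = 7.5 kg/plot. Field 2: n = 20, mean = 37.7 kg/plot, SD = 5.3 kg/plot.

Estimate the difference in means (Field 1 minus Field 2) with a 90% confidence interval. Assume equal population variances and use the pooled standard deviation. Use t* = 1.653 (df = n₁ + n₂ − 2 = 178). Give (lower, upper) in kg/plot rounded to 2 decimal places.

(-4.36, 1.36)

Pooled variance s_p² = [159·7.5² + 19·5.3²] / (160+20−2) = 53.2442, so s_p = 7.2969.
SE_diff = s_p·√(1/n₁ + 1/n₂) = 7.2969·√(1/160 + 1/20) = 1.7306.
t* = 1.653; margin = 1.653 × 1.7306 = 2.8607.
Difference = 36.2 − 37.7 = -1.5000.
-1.5000 ± 2.8607 → (-4.36, 1.36).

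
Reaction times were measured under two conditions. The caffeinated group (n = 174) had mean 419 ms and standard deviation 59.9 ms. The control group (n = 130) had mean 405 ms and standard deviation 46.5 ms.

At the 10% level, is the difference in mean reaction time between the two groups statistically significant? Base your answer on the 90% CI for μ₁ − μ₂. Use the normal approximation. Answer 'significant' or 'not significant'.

Per-group SEs: s₁/√n₁ = 59.9/√174 = 4.5410, s₂/√n₂ = 46.5/√130 = 4.0783.
Unpooled SE of the difference: √(20.620681 + 16.63253089) = 6.1035.
Margin of error = z* · SE = 1.645 × 6.1035 = 10.0403.
x̄₁ − x̄₂ = 419 − 405 = 14.0000.
CI: 14.0000 ± 10.0403 = (3.9597, 24.0403).
The interval (3.9597, 24.0403) does not contain 0, so the difference is significant.

significant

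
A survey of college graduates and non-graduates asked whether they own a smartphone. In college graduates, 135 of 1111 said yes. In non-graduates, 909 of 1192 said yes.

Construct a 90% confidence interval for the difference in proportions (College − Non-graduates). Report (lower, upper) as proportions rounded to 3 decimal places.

(-0.667, -0.615)

First, p̂₁ = 135/1111 = 0.1215; p̂₂ = 909/1192 = 0.7626.
The two standard errors are √(0.1215×0.8785/1111) = 0.00980 and √(0.7626×0.2374/1192) = 0.01232.
Because the samples are independent, SE_diff = √(0.00980² + 0.01232²) = 0.01574.
Using z* = 1.645 for 90%, ME = 1.645 × 0.01574 = 0.02589.
p̂₁ − p̂₂ = -0.6411; interval -0.6411 ± 0.02589 gives (-0.667, -0.615).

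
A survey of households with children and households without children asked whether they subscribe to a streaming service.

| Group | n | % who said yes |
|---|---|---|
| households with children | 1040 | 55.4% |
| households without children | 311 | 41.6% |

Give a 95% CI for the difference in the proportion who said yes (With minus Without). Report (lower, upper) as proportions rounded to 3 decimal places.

(0.075, 0.201)

The two standard errors are √(0.5540×0.4460/1040) = 0.01541 and √(0.4160×0.5840/311) = 0.02795.
Because the samples are independent, SE_diff = √(0.01541² + 0.02795²) = 0.03192.
Using z* = 1.960 for 95%, ME = 1.960 × 0.03192 = 0.06256.
p̂₁ − p̂₂ = 0.1380; interval 0.1380 ± 0.06256 gives (0.075, 0.201).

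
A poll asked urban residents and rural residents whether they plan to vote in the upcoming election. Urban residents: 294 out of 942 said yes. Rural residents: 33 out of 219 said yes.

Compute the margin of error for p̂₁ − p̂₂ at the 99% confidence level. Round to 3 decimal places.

Sample proportions: 294/942 = 0.3121, 33/219 = 0.1507.
Each SE is √(p̂(1−p̂)/n): √(0.3121·0.6879/942) = 0.01510 and √(0.1507·0.8493/219) = 0.02417.
SE(p̂₁ − p̂₂) = √(SE₁² + SE₂²) = √(0.00022801 + 0.0005841889) = 0.02850, since the two samples are independent.
At 99% confidence z* = 2.576; margin = 2.576 × 0.02850 = 0.07342.

0.073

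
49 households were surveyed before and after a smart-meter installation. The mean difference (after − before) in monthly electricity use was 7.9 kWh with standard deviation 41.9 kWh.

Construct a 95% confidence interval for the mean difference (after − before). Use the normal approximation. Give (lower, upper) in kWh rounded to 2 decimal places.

(-3.83, 19.63)

This is a matched-pairs design, so SE = s_d/√n = 41.9/√49 = 5.9857.
Margin = 1.960 × 5.9857 = 11.7320; the interval is 7.9 ± 11.7320 = (-3.83, 19.63).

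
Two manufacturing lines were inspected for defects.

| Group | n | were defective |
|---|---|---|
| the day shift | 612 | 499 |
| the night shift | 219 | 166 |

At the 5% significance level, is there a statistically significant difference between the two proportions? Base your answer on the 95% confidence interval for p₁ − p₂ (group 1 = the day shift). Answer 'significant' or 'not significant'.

p̂₁ = 499/612 = 0.8154 and p̂₂ = 166/219 = 0.7580.
SE₁ = √(p̂₁(1−p̂₁)/n₁) = √(0.8154·0.1846/612) = 0.01568; SE₂ = √(0.7580·0.2420/219) = 0.02894.
Independent samples: SE of the difference = √(SE₁² + SE₂²) = √(0.0002458624 + 0.0008375236) = 0.03291.
z* for 95% confidence is 1.960, so the margin of error is 1.960 × 0.03291 = 0.06450.
Point estimate p̂₁ − p̂₂ = 0.8154 − 0.7580 = 0.0574.
0.0574 ± 0.06450 → (-0.00710, 0.12190).
The interval (-0.00710, 0.12190) contains 0, so the difference is not significant.

not significant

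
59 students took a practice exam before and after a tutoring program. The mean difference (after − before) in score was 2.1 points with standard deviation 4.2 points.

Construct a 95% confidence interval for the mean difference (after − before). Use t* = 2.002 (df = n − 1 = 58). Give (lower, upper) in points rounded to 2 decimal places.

This is a matched-pairs design, so SE = s_d/√n = 4.2/√59 = 0.5468.
Margin = 2.002 × 0.5468 = 1.0947; the interval is 2.1 ± 1.0947 = (1.01, 3.19).

(1.01, 3.19)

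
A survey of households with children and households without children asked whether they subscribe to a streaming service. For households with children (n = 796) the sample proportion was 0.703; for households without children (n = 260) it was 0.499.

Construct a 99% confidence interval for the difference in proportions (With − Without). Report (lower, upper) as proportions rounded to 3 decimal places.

SE₁ = √(p̂₁(1−p̂₁)/n₁) = √(0.7030·0.2970/796) = 0.01620; SE₂ = √(0.4990·0.5010/260) = 0.03101.
Independent samples: SE of the difference = √(SE₁² + SE₂²) = √(0.00026244 + 0.0009616201) = 0.03499.
z* for 99% confidence is 2.576, so the margin of error is 2.576 × 0.03499 = 0.09013.
Point estimate p̂₁ − p̂₂ = 0.7030 − 0.4990 = 0.2040.
0.2040 ± 0.09013 → (0.114, 0.294).

(0.114, 0.294)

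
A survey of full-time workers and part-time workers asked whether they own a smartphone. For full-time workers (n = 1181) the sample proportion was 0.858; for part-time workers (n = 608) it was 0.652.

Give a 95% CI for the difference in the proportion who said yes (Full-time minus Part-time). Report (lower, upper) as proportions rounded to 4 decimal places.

Each SE is √(p̂(1−p̂)/n): √(0.8580·0.1420/1181) = 0.01016 and √(0.6520·0.3480/608) = 0.01932.
SE(p̂₁ − p̂₂) = √(SE₁² + SE₂²) = √(0.0001032256 + 0.0003732624) = 0.02183, since the two samples are independent.
At 95% confidence z* = 1.960; margin = 1.960 × 0.02183 = 0.04279.
The difference is 0.8580 − 0.6520 = 0.2060, so the interval is 0.2060 ± 0.04279 = (0.1632, 0.2488).

(0.1632, 0.2488)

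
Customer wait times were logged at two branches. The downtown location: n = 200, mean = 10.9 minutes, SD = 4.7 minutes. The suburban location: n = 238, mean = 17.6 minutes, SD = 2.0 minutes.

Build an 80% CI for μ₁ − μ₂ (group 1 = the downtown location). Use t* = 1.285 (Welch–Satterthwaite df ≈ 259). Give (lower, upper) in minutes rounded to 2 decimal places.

Standard errors of each mean: 4.7/√200 = 0.3323 and 2.0/√238 = 0.1296.
SE(x̄₁ − x̄₂) = √(0.3323² + 0.1296²) = 0.3567 for independent samples with unequal variances.
With t* = 1.285, the margin is 1.285 × 0.3567 = 0.4584.
x̄₁ − x̄₂ = 10.9 − 17.6 = -6.7000; the interval is -6.7000 ± 0.4584 = (-7.16, -6.24).

(-7.16, -6.24)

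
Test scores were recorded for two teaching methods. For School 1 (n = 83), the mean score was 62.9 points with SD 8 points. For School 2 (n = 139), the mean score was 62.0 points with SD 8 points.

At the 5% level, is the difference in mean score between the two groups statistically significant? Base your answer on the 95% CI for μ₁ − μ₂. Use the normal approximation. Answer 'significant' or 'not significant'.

not significant

SE₁ = s₁/√n₁ = 8/√83 = 0.8781; SE₂ = 8/√139 = 0.6786.
Independent samples, unequal variances: SE_diff = √(SE₁² + SE₂²) = √(0.77105961 + 0.46049796) = 1.1098.
z* = 1.960, so margin of error = 1.960 × 1.1098 = 2.1752.
Difference in means = 62.9 − 62.0 = 0.9000.
0.9000 ± 2.1752 → (-1.2752, 3.0752).
The interval (-1.2752, 3.0752) contains 0, so the difference is not significant.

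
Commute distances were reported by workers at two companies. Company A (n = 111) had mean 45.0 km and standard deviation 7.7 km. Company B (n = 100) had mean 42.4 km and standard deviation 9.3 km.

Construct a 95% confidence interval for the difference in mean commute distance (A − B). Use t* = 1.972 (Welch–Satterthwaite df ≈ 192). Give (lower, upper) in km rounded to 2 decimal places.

(0.27, 4.93)

Per-group SEs: s₁/√n₁ = 7.7/√111 = 0.7309, s₂/√n₂ = 9.3/√100 = 0.9300.
Unpooled SE of the difference: √(0.53421481 + 0.8649) = 1.1828.
Margin of error = t* · SE = 1.972 × 1.1828 = 2.3325.
x̄₁ − x̄₂ = 45.0 − 42.4 = 2.6000.
CI: 2.6000 ± 2.3325 = (0.27, 4.93).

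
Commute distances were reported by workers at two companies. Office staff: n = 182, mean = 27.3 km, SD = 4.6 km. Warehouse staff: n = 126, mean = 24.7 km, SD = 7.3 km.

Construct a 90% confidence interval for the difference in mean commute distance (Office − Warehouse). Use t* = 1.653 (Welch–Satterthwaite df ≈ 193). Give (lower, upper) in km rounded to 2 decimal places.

(1.39, 3.81)

Per-group SEs: s₁/√n₁ = 4.6/√182 = 0.3410, s₂/√n₂ = 7.3/√126 = 0.6503.
Unpooled SE of the difference: √(0.116281 + 0.42289009) = 0.7343.
Margin of error = t* · SE = 1.653 × 0.7343 = 1.2138.
x̄₁ − x̄₂ = 27.3 − 24.7 = 2.6000.
CI: 2.6000 ± 1.2138 = (1.39, 3.81).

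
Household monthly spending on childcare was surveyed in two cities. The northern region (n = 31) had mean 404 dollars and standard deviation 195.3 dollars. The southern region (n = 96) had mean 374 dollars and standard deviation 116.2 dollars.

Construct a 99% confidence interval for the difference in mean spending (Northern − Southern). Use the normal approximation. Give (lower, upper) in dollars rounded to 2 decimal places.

(-65.38, 125.38)

SE₁ = s₁/√n₁ = 195.3/√31 = 35.0769; SE₂ = 116.2/√96 = 11.8596.
Independent samples, unequal variances: SE_diff = √(SE₁² + SE₂²) = √(1230.38891361 + 140.65011216) = 37.0275.
z* = 2.576, so margin of error = 2.576 × 37.0275 = 95.3828.
Difference in means = 404 − 374 = 30.0000.
30.0000 ± 95.3828 → (-65.38, 125.38).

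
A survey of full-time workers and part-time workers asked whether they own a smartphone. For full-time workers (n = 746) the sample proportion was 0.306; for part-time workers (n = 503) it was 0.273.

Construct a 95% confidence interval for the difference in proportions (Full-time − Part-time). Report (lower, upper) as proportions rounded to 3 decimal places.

(-0.018, 0.084)

The two standard errors are √(0.3060×0.6940/746) = 0.01687 and √(0.2730×0.7270/503) = 0.01986.
Because the samples are independent, SE_diff = √(0.01687² + 0.01986²) = 0.02606.
Using z* = 1.960 for 95%, ME = 1.960 × 0.02606 = 0.05108.
p̂₁ − p̂₂ = 0.0330; interval 0.0330 ± 0.05108 gives (-0.018, 0.084).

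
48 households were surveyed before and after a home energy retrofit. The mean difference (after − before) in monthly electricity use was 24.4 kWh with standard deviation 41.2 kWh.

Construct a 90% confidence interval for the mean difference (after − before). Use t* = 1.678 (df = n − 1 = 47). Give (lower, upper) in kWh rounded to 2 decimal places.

(14.42, 34.38)

Paired design: SE = s_d/√n = 41.2/√48 = 5.9467.
t* = 1.678; margin of error = 1.678 × 5.9467 = 9.9786.
24.4 ± 9.9786 → (14.42, 34.38).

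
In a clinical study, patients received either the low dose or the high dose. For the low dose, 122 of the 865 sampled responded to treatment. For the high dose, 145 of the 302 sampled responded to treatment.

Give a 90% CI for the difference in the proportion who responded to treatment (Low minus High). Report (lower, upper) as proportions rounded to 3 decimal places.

p̂₁ = 122/865 = 0.1410 and p̂₂ = 145/302 = 0.4801.
SE₁ = √(p̂₁(1−p̂₁)/n₁) = √(0.1410·0.8590/865) = 0.01183; SE₂ = √(0.4801·0.5199/302) = 0.02875.
Independent samples: SE of the difference = √(SE₁² + SE₂²) = √(0.0001399489 + 0.0008265625) = 0.03109.
z* for 90% confidence is 1.645, so the margin of error is 1.645 × 0.03109 = 0.05114.
Point estimate p̂₁ − p̂₂ = 0.1410 − 0.4801 = -0.3391.
-0.3391 ± 0.05114 → (-0.390, -0.288).

(-0.390, -0.288)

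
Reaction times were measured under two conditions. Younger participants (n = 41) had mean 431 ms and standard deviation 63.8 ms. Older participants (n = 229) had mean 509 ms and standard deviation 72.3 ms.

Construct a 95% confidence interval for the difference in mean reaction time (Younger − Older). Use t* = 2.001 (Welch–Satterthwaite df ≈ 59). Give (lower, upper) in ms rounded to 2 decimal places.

Per-group SEs: s₁/√n₁ = 63.8/√41 = 9.9639, s₂/√n₂ = 72.3/√229 = 4.7777.
Unpooled SE of the difference: √(99.27930321 + 22.82641729) = 11.0501.
Margin of error = t* · SE = 2.001 × 11.0501 = 22.1113.
x̄₁ − x̄₂ = 431 − 509 = -78.0000.
CI: -78.0000 ± 22.1113 = (-100.11, -55.89).

(-100.11, -55.89)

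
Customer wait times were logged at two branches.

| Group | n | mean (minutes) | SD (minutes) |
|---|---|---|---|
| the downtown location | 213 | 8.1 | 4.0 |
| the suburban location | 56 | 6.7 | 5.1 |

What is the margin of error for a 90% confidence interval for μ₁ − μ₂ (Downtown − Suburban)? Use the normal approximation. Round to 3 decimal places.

1.208

SE₁ = s₁/√n₁ = 4.0/√213 = 0.2741; SE₂ = 5.1/√56 = 0.6815.
Independent samples, unequal variances: SE_diff = √(SE₁² + SE₂²) = √(0.07513081 + 0.46444225) = 0.7346.
z* = 1.645, so margin of error = 1.645 × 0.7346 = 1.2084.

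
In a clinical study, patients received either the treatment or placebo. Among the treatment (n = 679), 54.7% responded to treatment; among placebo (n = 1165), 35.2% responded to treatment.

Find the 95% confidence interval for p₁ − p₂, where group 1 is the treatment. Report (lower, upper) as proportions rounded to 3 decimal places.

(0.149, 0.241)

The two standard errors are √(0.5470×0.4530/679) = 0.01910 and √(0.3520×0.6480/1165) = 0.01399.
Because the samples are independent, SE_diff = √(0.01910² + 0.01399²) = 0.02368.
Using z* = 1.960 for 95%, ME = 1.960 × 0.02368 = 0.04641.
p̂₁ − p̂₂ = 0.1950; interval 0.1950 ± 0.04641 gives (0.149, 0.241).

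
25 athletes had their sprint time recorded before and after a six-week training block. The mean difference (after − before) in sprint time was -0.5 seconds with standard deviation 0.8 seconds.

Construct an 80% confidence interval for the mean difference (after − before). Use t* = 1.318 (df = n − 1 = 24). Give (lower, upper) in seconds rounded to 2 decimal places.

(-0.71, -0.29)

Paired design: SE = s_d/√n = 0.8/√25 = 0.1600.
t* = 1.318; margin of error = 1.318 × 0.1600 = 0.2109.
-0.5 ± 0.2109 → (-0.71, -0.29).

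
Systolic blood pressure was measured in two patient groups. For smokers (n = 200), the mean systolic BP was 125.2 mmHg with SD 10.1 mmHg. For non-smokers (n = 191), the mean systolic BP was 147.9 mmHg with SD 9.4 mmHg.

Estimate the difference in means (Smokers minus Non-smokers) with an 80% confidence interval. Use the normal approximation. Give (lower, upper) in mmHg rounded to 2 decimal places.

Standard errors of each mean: 10.1/√200 = 0.7142 and 9.4/√191 = 0.6802.
SE(x̄₁ − x̄₂) = √(0.7142² + 0.6802²) = 0.9863 for independent samples with unequal variances.
With z* = 1.282, the margin is 1.282 × 0.9863 = 1.2644.
x̄₁ − x̄₂ = 125.2 − 147.9 = -22.7000; the interval is -22.7000 ± 1.2644 = (-23.96, -21.44).

(-23.96, -21.44)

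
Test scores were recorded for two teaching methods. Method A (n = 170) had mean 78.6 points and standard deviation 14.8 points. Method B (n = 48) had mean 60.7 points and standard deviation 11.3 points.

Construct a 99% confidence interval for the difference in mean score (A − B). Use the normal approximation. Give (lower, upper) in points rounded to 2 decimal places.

SE₁ = s₁/√n₁ = 14.8/√170 = 1.1351; SE₂ = 11.3/√48 = 1.6310.
Independent samples, unequal variances: SE_diff = √(SE₁² + SE₂²) = √(1.28845201 + 2.660161) = 1.9871.
z* = 2.576, so margin of error = 2.576 × 1.9871 = 5.1188.
Difference in means = 78.6 − 60.7 = 17.9000.
17.9000 ± 5.1188 → (12.78, 23.02).

(12.78, 23.02)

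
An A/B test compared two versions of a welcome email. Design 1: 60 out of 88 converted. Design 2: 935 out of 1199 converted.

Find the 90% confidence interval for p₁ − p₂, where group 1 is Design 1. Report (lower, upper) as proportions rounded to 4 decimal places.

First, p̂₁ = 60/88 = 0.6818; p̂₂ = 935/1199 = 0.7798.
The two standard errors are √(0.6818×0.3182/88) = 0.04965 and √(0.7798×0.2202/1199) = 0.01197.
Because the samples are independent, SE_diff = √(0.04965² + 0.01197²) = 0.05107.
Using z* = 1.645 for 90%, ME = 1.645 × 0.05107 = 0.08401.
p̂₁ − p̂₂ = -0.0980; interval -0.0980 ± 0.08401 gives (-0.1820, -0.0140).

(-0.1820, -0.0140)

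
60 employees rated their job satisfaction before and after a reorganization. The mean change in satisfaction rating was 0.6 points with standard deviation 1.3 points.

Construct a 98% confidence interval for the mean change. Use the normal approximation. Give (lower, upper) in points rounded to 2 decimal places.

Paired design: SE = s_d/√n = 1.3/√60 = 0.1678.
z* = 2.326; margin of error = 2.326 × 0.1678 = 0.3903.
0.6 ± 0.3903 → (0.21, 0.99).

(0.21, 0.99)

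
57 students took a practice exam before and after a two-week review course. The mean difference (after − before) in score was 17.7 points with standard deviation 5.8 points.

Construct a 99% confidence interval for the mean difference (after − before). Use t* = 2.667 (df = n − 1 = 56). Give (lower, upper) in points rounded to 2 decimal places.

This is a matched-pairs design, so SE = s_d/√n = 5.8/√57 = 0.7682.
Margin = 2.667 × 0.7682 = 2.0488; the interval is 17.7 ± 2.0488 = (15.65, 19.75).

(15.65, 19.75)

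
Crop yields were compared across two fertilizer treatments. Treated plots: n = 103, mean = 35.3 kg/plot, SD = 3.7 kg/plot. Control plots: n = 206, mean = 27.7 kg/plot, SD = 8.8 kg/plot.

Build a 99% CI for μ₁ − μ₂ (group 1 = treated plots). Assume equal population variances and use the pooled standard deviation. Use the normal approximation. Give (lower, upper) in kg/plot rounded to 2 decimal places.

s_p = √[((n₁−1)s₁² + (n₂−1)s₂²)/(n₁+n₂−2)] = √[(102·3.7² + 205·8.8²)/307] = 7.5006.
SE = 7.5006·√(1/103 + 1/206) = 0.9052.
With z* = 2.576, margin = 2.576 × 0.9052 = 2.3318.
x̄₁ − x̄₂ = 35.3 − 27.7 = 7.6000; interval 7.6000 ± 2.3318 = (5.27, 9.93).

(5.27, 9.93)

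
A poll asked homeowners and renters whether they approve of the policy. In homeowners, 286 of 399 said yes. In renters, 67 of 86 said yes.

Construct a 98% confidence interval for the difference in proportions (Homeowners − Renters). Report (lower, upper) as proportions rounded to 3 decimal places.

p̂₁ = 286/399 = 0.7168 and p̂₂ = 67/86 = 0.7791.
SE₁ = √(p̂₁(1−p̂₁)/n₁) = √(0.7168·0.2832/399) = 0.02256; SE₂ = √(0.7791·0.2209/86) = 0.04473.
Independent samples: SE of the difference = √(SE₁² + SE₂²) = √(0.0005089536 + 0.0020007729) = 0.05010.
z* for 98% confidence is 2.326, so the margin of error is 2.326 × 0.05010 = 0.11653.
Point estimate p̂₁ − p̂₂ = 0.7168 − 0.7791 = -0.0623.
-0.0623 ± 0.11653 → (-0.179, 0.054).

(-0.179, 0.054)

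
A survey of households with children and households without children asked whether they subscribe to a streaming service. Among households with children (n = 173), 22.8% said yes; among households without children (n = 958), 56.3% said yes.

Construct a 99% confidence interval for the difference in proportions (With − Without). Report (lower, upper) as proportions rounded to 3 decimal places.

The two standard errors are √(0.2280×0.7720/173) = 0.03190 and √(0.5630×0.4370/958) = 0.01603.
Because the samples are independent, SE_diff = √(0.03190² + 0.01603²) = 0.03570.
Using z* = 2.576 for 99%, ME = 2.576 × 0.03570 = 0.09196.
p̂₁ − p̂₂ = -0.3350; interval -0.3350 ± 0.09196 gives (-0.427, -0.243).

(-0.427, -0.243)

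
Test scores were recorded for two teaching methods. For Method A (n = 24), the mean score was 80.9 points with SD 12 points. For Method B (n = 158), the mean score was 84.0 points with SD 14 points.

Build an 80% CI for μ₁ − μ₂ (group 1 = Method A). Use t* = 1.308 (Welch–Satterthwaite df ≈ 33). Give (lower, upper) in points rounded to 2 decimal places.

(-6.62, 0.42)

Standard errors of each mean: 12/√24 = 2.4495 and 14/√158 = 1.1138.
SE(x̄₁ − x̄₂) = √(2.4495² + 1.1138²) = 2.6908 for independent samples with unequal variances.
With t* = 1.308, the margin is 1.308 × 2.6908 = 3.5196.
x̄₁ − x̄₂ = 80.9 − 84.0 = -3.1000; the interval is -3.1000 ± 3.5196 = (-6.62, 0.42).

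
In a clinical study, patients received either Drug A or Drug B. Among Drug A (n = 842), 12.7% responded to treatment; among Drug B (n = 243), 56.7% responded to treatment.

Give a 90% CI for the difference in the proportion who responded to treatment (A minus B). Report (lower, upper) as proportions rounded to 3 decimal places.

Each SE is √(p̂(1−p̂)/n): √(0.1270·0.8730/842) = 0.01148 and √(0.5670·0.4330/243) = 0.03179.
SE(p̂₁ − p̂₂) = √(SE₁² + SE₂²) = √(0.0001317904 + 0.0010106041) = 0.03380, since the two samples are independent.
At 90% confidence z* = 1.645; margin = 1.645 × 0.03380 = 0.05560.
The difference is 0.1270 − 0.5670 = -0.4400, so the interval is -0.4400 ± 0.05560 = (-0.496, -0.384).

(-0.496, -0.384)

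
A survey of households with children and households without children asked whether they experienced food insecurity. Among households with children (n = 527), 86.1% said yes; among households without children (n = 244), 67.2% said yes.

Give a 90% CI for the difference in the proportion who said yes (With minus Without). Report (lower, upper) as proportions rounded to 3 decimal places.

The two standard errors are √(0.8610×0.1390/527) = 0.01507 and √(0.6720×0.3280/244) = 0.03006.
Because the samples are independent, SE_diff = √(0.01507² + 0.03006²) = 0.03363.
Using z* = 1.645 for 90%, ME = 1.645 × 0.03363 = 0.05532.
p̂₁ − p̂₂ = 0.1890; interval 0.1890 ± 0.05532 gives (0.134, 0.244).

(0.134, 0.244)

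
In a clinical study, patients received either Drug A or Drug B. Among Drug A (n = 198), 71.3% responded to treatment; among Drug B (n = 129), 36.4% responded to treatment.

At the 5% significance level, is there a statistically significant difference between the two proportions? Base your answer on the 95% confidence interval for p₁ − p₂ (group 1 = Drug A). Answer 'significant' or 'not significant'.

significant

Each SE is √(p̂(1−p̂)/n): √(0.7130·0.2870/198) = 0.03215 and √(0.3640·0.6360/129) = 0.04236.
SE(p̂₁ − p̂₂) = √(SE₁² + SE₂²) = √(0.0010336225 + 0.0017943696) = 0.05318, since the two samples are independent.
At 95% confidence z* = 1.960; margin = 1.960 × 0.05318 = 0.10423.
The difference is 0.7130 − 0.3640 = 0.3490, so the interval is 0.3490 ± 0.10423 = (0.24477, 0.45323).
The interval (0.24477, 0.45323) does not contain 0, so the difference is significant.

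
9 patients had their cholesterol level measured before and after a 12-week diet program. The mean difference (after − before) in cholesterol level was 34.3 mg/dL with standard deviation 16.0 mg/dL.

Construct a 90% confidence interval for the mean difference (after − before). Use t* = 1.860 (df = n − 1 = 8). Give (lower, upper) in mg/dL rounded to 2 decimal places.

(24.38, 44.22)

This is a matched-pairs design, so SE = s_d/√n = 16.0/√9 = 5.3333.
Margin = 1.860 × 5.3333 = 9.9199; the interval is 34.3 ± 9.9199 = (24.38, 44.22).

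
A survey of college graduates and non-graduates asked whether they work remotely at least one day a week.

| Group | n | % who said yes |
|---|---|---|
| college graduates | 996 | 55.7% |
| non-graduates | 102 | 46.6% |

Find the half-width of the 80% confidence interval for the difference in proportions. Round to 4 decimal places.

SE₁ = √(p̂₁(1−p̂₁)/n₁) = √(0.5570·0.4430/996) = 0.01574; SE₂ = √(0.4660·0.5340/102) = 0.04939.
Independent samples: SE of the difference = √(SE₁² + SE₂²) = √(0.0002477476 + 0.0024393721) = 0.05184.
z* for 80% confidence is 1.282, so the margin of error is 1.282 × 0.05184 = 0.06646.

0.0665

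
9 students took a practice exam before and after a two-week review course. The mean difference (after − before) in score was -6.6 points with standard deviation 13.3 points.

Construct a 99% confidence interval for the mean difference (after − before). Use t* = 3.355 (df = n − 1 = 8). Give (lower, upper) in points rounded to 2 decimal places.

(-21.47, 8.27)

This is a matched-pairs design, so SE = s_d/√n = 13.3/√9 = 4.4333.
Margin = 3.355 × 4.4333 = 14.8737; the interval is -6.6 ± 14.8737 = (-21.47, 8.27).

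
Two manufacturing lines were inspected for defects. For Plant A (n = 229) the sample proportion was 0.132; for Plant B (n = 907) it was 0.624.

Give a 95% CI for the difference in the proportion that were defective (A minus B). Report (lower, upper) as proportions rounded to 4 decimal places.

Each SE is √(p̂(1−p̂)/n): √(0.1320·0.8680/229) = 0.02237 and √(0.6240·0.3760/907) = 0.01608.
SE(p̂₁ − p̂₂) = √(SE₁² + SE₂²) = √(0.0005004169 + 0.0002585664) = 0.02755, since the two samples are independent.
At 95% confidence z* = 1.960; margin = 1.960 × 0.02755 = 0.05400.
The difference is 0.1320 − 0.6240 = -0.4920, so the interval is -0.4920 ± 0.05400 = (-0.5460, -0.4380).

(-0.5460, -0.4380)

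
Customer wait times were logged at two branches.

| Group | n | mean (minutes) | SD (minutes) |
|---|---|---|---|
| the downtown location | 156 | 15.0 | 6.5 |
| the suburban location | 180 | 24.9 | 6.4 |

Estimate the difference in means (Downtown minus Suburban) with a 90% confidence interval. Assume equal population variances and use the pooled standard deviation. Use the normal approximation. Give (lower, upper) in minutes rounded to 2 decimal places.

(-11.06, -8.74)

s_p = √[((n₁−1)s₁² + (n₂−1)s₂²)/(n₁+n₂−2)] = √[(155·6.5² + 179·6.4²)/334] = 6.4466.
SE = 6.4466·√(1/156 + 1/180) = 0.7052.
With z* = 1.645, margin = 1.645 × 0.7052 = 1.1601.
x̄₁ − x̄₂ = 15.0 − 24.9 = -9.9000; interval -9.9000 ± 1.1601 = (-11.06, -8.74).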